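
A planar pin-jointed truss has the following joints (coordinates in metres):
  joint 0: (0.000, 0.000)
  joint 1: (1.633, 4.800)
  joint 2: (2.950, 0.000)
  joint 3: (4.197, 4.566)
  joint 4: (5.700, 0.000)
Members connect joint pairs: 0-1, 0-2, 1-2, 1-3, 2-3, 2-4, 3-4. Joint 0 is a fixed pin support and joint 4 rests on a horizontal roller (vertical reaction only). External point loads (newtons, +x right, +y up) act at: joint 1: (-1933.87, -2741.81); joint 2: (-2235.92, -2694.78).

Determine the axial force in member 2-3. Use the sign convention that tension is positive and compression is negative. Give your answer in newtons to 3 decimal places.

541.184

N=5 nodes, M=7 members, R=3 reactions → 2N=10, M+R=10
member 0 (0-1): L=5.0702, (cx,cy)=(0.3221,0.9467)
member 1 (0-2): L=2.9500, (cx,cy)=(1.0000,0.0000)
member 2 (1-2): L=4.9774, (cx,cy)=(0.2646,-0.9644)
member 3 (1-3): L=2.5747, (cx,cy)=(0.9959,-0.0909)
member 4 (2-3): L=4.7332, (cx,cy)=(0.2635,0.9647)
member 5 (2-4): L=2.7500, (cx,cy)=(1.0000,0.0000)
member 6 (3-4): L=4.8070, (cx,cy)=(0.3127,-0.9499)
solve A·x = −loads:
  F[0-1] = -5159.8982 N (compression)
  F[0-2] = -2507.8924 N (compression)
  F[1-2] = +2253.0143 N (tension)
  F[1-3] = -325.5135 N (compression)
  F[2-3] = +541.1841 N (tension)
  F[2-4] = +181.5876 N (tension)
  F[3-4] = -580.7675 N (compression)
  Rx@0 = +4169.7900 N
  Ry@0 = +4884.9407 N
  Ry@4 = +551.6493 N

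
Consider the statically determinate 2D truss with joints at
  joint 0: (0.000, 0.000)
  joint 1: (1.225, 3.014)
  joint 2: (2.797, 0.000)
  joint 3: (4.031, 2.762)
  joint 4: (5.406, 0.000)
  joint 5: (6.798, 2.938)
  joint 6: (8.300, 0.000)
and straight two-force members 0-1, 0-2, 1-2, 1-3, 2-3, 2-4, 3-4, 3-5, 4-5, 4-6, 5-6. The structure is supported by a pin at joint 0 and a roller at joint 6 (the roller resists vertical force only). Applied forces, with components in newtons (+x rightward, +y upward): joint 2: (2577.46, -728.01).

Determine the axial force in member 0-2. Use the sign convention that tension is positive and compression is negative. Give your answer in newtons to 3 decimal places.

2773.639

N=7 nodes, M=11 members, R=3 reactions → 2N=14, M+R=14
member 0 (0-1): L=3.2534, (cx,cy)=(0.3765,0.9264)
member 1 (0-2): L=2.7970, (cx,cy)=(1.0000,0.0000)
member 2 (1-2): L=3.3993, (cx,cy)=(0.4624,-0.8866)
member 3 (1-3): L=2.8173, (cx,cy)=(0.9960,-0.0894)
member 4 (2-3): L=3.0251, (cx,cy)=(0.4079,0.9130)
member 5 (2-4): L=2.6090, (cx,cy)=(1.0000,0.0000)
member 6 (3-4): L=3.0853, (cx,cy)=(0.4457,-0.8952)
member 7 (3-5): L=2.7726, (cx,cy)=(0.9980,0.0635)
member 8 (4-5): L=3.2511, (cx,cy)=(0.4282,0.9037)
member 9 (4-6): L=2.8940, (cx,cy)=(1.0000,0.0000)
member 10 (5-6): L=3.2997, (cx,cy)=(0.4552,-0.8904)
solve A·x = −loads:
  F[0-1] = -521.0235 N (compression)
  F[0-2] = +2773.6386 N (tension)
  F[1-2] = +591.9866 N (tension)
  F[1-3] = -471.8313 N (compression)
  F[2-3] = +222.4777 N (tension)
  F[2-4] = +379.1877 N (tension)
  F[3-4] = -291.7539 N (compression)
  F[3-5] = -249.6690 N (compression)
  F[4-5] = +289.0109 N (tension)
  F[4-6] = +125.4209 N (tension)
  F[5-6] = -275.5313 N (compression)
  Rx@0 = -2577.4600 N
  Ry@0 = +482.6794 N
  Ry@6 = +245.3306 N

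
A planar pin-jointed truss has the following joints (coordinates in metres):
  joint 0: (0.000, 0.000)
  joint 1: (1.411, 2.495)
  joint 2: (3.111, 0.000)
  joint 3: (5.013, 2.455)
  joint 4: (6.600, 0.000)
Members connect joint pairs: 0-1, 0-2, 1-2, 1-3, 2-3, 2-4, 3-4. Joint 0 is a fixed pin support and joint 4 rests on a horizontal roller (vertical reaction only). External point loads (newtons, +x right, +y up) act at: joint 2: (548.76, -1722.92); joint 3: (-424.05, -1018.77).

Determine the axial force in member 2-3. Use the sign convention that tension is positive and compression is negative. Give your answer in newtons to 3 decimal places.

494.735

N=5 nodes, M=7 members, R=3 reactions → 2N=10, M+R=10
member 0 (0-1): L=2.8663, (cx,cy)=(0.4923,0.8704)
member 1 (0-2): L=3.1110, (cx,cy)=(1.0000,0.0000)
member 2 (1-2): L=3.0191, (cx,cy)=(0.5631,-0.8264)
member 3 (1-3): L=3.6022, (cx,cy)=(0.9999,-0.0111)
member 4 (2-3): L=3.1056, (cx,cy)=(0.6124,0.7905)
member 5 (2-4): L=3.4890, (cx,cy)=(1.0000,0.0000)
member 6 (3-4): L=2.9233, (cx,cy)=(0.5429,-0.8398)
solve A·x = −loads:
  F[0-1] = -1508.9965 N (compression)
  F[0-2] = +867.5349 N (tension)
  F[1-2] = +1611.5949 N (tension)
  F[1-3] = -1650.3833 N (compression)
  F[2-3] = +494.7347 N (tension)
  F[2-4] = +923.2333 N (tension)
  F[3-4] = -1700.6137 N (compression)
  Rx@0 = -124.7100 N
  Ry@0 = +1313.4998 N
  Ry@4 = +1428.1902 N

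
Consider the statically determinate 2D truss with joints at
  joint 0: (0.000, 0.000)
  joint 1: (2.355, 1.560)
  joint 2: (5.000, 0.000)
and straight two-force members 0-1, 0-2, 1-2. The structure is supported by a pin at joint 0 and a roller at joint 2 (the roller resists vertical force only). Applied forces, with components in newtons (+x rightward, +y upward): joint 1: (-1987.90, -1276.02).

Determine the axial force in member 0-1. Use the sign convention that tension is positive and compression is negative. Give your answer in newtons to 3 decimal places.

-2345.399

N=3 nodes, M=3 members, R=3 reactions → 2N=6, M+R=6
member 0 (0-1): L=2.8248, (cx,cy)=(0.8337,0.5522)
member 1 (0-2): L=5.0000, (cx,cy)=(1.0000,0.0000)
member 2 (1-2): L=3.0708, (cx,cy)=(0.8613,-0.5080)
solve A·x = −loads:
  F[0-1] = -2345.3987 N (compression)
  F[0-2] = -32.5867 N (compression)
  F[1-2] = +37.8322 N (tension)
  Rx@0 = +1987.9000 N
  Ry@0 = +1295.2394 N
  Ry@2 = -19.2194 N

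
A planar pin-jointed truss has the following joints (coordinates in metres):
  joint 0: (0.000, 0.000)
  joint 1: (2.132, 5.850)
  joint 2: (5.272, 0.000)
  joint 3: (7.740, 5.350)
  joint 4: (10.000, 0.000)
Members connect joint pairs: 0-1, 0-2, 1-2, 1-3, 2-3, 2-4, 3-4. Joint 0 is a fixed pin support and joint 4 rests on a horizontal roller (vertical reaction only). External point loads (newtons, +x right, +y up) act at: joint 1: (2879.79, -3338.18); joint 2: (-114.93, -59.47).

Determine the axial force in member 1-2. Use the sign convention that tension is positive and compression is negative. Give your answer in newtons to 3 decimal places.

N=5 nodes, M=7 members, R=3 reactions → 2N=10, M+R=10
member 0 (0-1): L=6.2264, (cx,cy)=(0.3424,0.9395)
member 1 (0-2): L=5.2720, (cx,cy)=(1.0000,0.0000)
member 2 (1-2): L=6.6394, (cx,cy)=(0.4729,-0.8811)
member 3 (1-3): L=5.6302, (cx,cy)=(0.9960,-0.0888)
member 4 (2-3): L=5.8918, (cx,cy)=(0.4189,0.9080)
member 5 (2-4): L=4.7280, (cx,cy)=(1.0000,0.0000)
member 6 (3-4): L=5.8078, (cx,cy)=(0.3891,-0.9212)
solve A·x = −loads:
  F[0-1] = -1032.3250 N (compression)
  F[0-2] = +3118.3421 N (tension)
  F[1-2] = -2479.3231 N (compression)
  F[1-3] = -2068.8957 N (compression)
  F[2-3] = +2471.2590 N (tension)
  F[2-4] = +1025.5456 N (tension)
  F[3-4] = -2635.4535 N (compression)
  Rx@0 = -2764.8600 N
  Ry@0 = +969.9203 N
  Ry@4 = +2427.7297 N

-2479.323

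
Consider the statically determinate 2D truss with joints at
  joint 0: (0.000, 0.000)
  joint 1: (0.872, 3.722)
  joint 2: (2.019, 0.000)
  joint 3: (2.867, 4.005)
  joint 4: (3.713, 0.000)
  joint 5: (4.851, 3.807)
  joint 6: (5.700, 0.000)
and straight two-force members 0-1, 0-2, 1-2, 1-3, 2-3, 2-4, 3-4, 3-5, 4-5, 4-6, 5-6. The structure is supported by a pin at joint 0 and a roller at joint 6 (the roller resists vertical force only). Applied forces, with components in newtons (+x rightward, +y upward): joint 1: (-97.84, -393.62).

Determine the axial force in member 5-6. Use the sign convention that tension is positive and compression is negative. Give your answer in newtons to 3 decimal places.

3.761

N=7 nodes, M=11 members, R=3 reactions → 2N=14, M+R=14
member 0 (0-1): L=3.8228, (cx,cy)=(0.2281,0.9736)
member 1 (0-2): L=2.0190, (cx,cy)=(1.0000,0.0000)
member 2 (1-2): L=3.8947, (cx,cy)=(0.2945,-0.9557)
member 3 (1-3): L=2.0150, (cx,cy)=(0.9901,0.1404)
member 4 (2-3): L=4.0938, (cx,cy)=(0.2071,0.9783)
member 5 (2-4): L=1.6940, (cx,cy)=(1.0000,0.0000)
member 6 (3-4): L=4.0934, (cx,cy)=(0.2067,-0.9784)
member 7 (3-5): L=1.9939, (cx,cy)=(0.9951,-0.0993)
member 8 (4-5): L=3.9734, (cx,cy)=(0.2864,0.9581)
member 9 (4-6): L=1.9870, (cx,cy)=(1.0000,0.0000)
member 10 (5-6): L=3.9005, (cx,cy)=(0.2177,-0.9760)
solve A·x = −loads:
  F[0-1] = -408.0485 N (compression)
  F[0-2] = -4.7616 N (compression)
  F[1-2] = +4.3575 N (tension)
  F[1-3] = +3.5132 N (tension)
  F[2-3] = -4.2566 N (compression)
  F[2-4] = -2.5966 N (compression)
  F[3-4] = +3.5621 N (tension)
  F[3-5] = +1.8697 N (tension)
  F[4-5] = -3.6376 N (compression)
  F[4-6] = -0.8186 N (compression)
  F[5-6] = +3.7610 N (tension)
  Rx@0 = +97.8400 N
  Ry@0 = +397.2908 N
  Ry@6 = -3.6708 N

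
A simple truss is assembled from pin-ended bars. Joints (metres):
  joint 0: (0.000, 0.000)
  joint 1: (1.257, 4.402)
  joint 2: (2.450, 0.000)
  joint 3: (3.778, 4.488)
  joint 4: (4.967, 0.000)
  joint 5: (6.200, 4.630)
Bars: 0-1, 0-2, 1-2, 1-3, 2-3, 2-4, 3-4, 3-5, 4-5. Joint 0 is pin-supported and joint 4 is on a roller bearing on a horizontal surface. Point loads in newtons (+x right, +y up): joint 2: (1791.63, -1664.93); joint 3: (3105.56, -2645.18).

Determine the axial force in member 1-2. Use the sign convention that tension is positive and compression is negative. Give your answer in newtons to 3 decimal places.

N=6 nodes, M=9 members, R=3 reactions → 2N=12, M+R=12
member 0 (0-1): L=4.5780, (cx,cy)=(0.2746,0.9616)
member 1 (0-2): L=2.4500, (cx,cy)=(1.0000,0.0000)
member 2 (1-2): L=4.5608, (cx,cy)=(0.2616,-0.9652)
member 3 (1-3): L=2.5225, (cx,cy)=(0.9994,0.0341)
member 4 (2-3): L=4.6804, (cx,cy)=(0.2837,0.9589)
member 5 (2-4): L=2.5170, (cx,cy)=(1.0000,0.0000)
member 6 (3-4): L=4.6428, (cx,cy)=(0.2561,-0.9667)
member 7 (3-5): L=2.4262, (cx,cy)=(0.9983,0.0585)
member 8 (4-5): L=4.7914, (cx,cy)=(0.2573,0.9663)
solve A·x = −loads:
  F[0-1] = +1382.3022 N (tension)
  F[0-2] = +4517.6418 N (tension)
  F[1-2] = -1351.2145 N (compression)
  F[1-3] = +733.4215 N (tension)
  F[2-3] = +3096.3541 N (tension)
  F[2-4] = +1494.0081 N (tension)
  F[3-4] = -5833.8307 N (compression)
  F[3-5] = -0.0000 N (compression)
  F[4-5] = +0.0000 N (tension)
  Rx@0 = -4897.1900 N
  Ry@0 = -1329.1736 N
  Ry@4 = +5639.2836 N

-1351.214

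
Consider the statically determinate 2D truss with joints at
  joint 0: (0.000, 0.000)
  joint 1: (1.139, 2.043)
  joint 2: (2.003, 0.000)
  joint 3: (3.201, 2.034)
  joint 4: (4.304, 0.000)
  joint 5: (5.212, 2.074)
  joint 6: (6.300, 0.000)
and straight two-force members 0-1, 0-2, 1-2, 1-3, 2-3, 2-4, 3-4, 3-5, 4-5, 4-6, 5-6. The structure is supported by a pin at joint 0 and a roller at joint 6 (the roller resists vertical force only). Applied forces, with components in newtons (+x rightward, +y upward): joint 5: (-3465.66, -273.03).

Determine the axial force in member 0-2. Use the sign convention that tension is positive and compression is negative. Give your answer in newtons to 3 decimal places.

-2803.295

N=7 nodes, M=11 members, R=3 reactions → 2N=14, M+R=14
member 0 (0-1): L=2.3391, (cx,cy)=(0.4869,0.8734)
member 1 (0-2): L=2.0030, (cx,cy)=(1.0000,0.0000)
member 2 (1-2): L=2.2182, (cx,cy)=(0.3895,-0.9210)
member 3 (1-3): L=2.0620, (cx,cy)=(1.0000,-0.0044)
member 4 (2-3): L=2.3606, (cx,cy)=(0.5075,0.8617)
member 5 (2-4): L=2.3010, (cx,cy)=(1.0000,0.0000)
member 6 (3-4): L=2.3138, (cx,cy)=(0.4767,-0.8791)
member 7 (3-5): L=2.0114, (cx,cy)=(0.9998,0.0199)
member 8 (4-5): L=2.2641, (cx,cy)=(0.4011,0.9161)
member 9 (4-6): L=1.9960, (cx,cy)=(1.0000,0.0000)
member 10 (5-6): L=2.3421, (cx,cy)=(0.4645,-0.8855)
solve A·x = −loads:
  F[0-1] = -1360.2334 N (compression)
  F[0-2] = -2803.2955 N (compression)
  F[1-2] = +1295.4750 N (tension)
  F[1-3] = -1166.9730 N (compression)
  F[2-3] = -1384.7400 N (compression)
  F[2-4] = -1595.9406 N (compression)
  F[3-4] = +1295.2367 N (tension)
  F[3-5] = -2487.6517 N (compression)
  F[4-5] = -1242.9350 N (compression)
  F[4-6] = -480.0205 N (compression)
  F[5-6] = +1033.3036 N (tension)
  Rx@0 = +3465.6600 N
  Ry@0 = +1188.0691 N
  Ry@6 = -915.0391 N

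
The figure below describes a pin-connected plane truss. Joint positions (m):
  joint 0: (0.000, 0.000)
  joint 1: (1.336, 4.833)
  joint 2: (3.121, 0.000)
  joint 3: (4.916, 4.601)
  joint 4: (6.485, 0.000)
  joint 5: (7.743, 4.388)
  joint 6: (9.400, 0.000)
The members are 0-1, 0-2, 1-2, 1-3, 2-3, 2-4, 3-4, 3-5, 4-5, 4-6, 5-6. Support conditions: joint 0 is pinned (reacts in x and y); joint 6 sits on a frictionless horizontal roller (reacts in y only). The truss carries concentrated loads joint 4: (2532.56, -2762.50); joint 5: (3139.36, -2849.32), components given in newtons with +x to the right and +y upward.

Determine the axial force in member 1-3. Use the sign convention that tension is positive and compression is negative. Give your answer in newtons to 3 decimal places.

N=7 nodes, M=11 members, R=3 reactions → 2N=14, M+R=14
member 0 (0-1): L=5.0143, (cx,cy)=(0.2664,0.9639)
member 1 (0-2): L=3.1210, (cx,cy)=(1.0000,0.0000)
member 2 (1-2): L=5.1521, (cx,cy)=(0.3465,-0.9381)
member 3 (1-3): L=3.5875, (cx,cy)=(0.9979,-0.0647)
member 4 (2-3): L=4.9387, (cx,cy)=(0.3635,0.9316)
member 5 (2-4): L=3.3640, (cx,cy)=(1.0000,0.0000)
member 6 (3-4): L=4.8612, (cx,cy)=(0.3228,-0.9465)
member 7 (3-5): L=2.8350, (cx,cy)=(0.9972,-0.0751)
member 8 (4-5): L=4.5648, (cx,cy)=(0.2756,0.9613)
member 9 (4-6): L=2.9150, (cx,cy)=(1.0000,0.0000)
member 10 (5-6): L=4.6904, (cx,cy)=(0.3533,-0.9355)
solve A·x = −loads:
  F[0-1] = +110.5385 N (tension)
  F[0-2] = +5642.4681 N (tension)
  F[1-2] = -118.4467 N (compression)
  F[1-3] = +70.6369 N (tension)
  F[2-3] = +119.2670 N (tension)
  F[2-4] = +5558.0831 N (tension)
  F[3-4] = -124.8368 N (compression)
  F[3-5] = +154.5663 N (tension)
  F[4-5] = +2996.7011 N (tension)
  F[4-6] = +2159.3726 N (tension)
  F[5-6] = -6112.4922 N (compression)
  Rx@0 = -5671.9200 N
  Ry@0 = -106.5427 N
  Ry@6 = +5718.3627 N

70.637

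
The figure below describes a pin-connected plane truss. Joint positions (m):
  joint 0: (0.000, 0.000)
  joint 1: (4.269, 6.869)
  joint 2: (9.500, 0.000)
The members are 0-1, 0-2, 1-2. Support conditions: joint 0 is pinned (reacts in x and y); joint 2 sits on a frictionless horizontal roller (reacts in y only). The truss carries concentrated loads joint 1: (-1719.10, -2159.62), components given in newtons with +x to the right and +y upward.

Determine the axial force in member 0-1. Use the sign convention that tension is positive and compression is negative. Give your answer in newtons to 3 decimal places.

-2863.595

N=3 nodes, M=3 members, R=3 reactions → 2N=6, M+R=6
member 0 (0-1): L=8.0875, (cx,cy)=(0.5279,0.8493)
member 1 (0-2): L=9.5000, (cx,cy)=(1.0000,0.0000)
member 2 (1-2): L=8.6340, (cx,cy)=(0.6059,-0.7956)
solve A·x = −loads:
  F[0-1] = -2863.5946 N (compression)
  F[0-2] = -207.5454 N (compression)
  F[1-2] = +342.5643 N (tension)
  Rx@0 = +1719.1000 N
  Ry@0 = +2432.1547 N
  Ry@2 = -272.5347 N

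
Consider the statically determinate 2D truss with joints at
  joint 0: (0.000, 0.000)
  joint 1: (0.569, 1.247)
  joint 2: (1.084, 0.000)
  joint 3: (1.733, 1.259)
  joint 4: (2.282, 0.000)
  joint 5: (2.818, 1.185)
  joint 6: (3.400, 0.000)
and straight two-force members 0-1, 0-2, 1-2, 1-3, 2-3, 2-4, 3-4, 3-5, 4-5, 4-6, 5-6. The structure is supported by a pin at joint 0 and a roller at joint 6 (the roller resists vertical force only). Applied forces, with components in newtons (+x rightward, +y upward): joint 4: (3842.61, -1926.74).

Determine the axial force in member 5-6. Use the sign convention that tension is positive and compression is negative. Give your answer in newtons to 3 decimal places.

-1440.734

N=7 nodes, M=11 members, R=3 reactions → 2N=14, M+R=14
member 0 (0-1): L=1.3707, (cx,cy)=(0.4151,0.9098)
member 1 (0-2): L=1.0840, (cx,cy)=(1.0000,0.0000)
member 2 (1-2): L=1.3492, (cx,cy)=(0.3817,-0.9243)
member 3 (1-3): L=1.1641, (cx,cy)=(0.9999,0.0103)
member 4 (2-3): L=1.4164, (cx,cy)=(0.4582,0.8889)
member 5 (2-4): L=1.1980, (cx,cy)=(1.0000,0.0000)
member 6 (3-4): L=1.3735, (cx,cy)=(0.3997,-0.9166)
member 7 (3-5): L=1.0875, (cx,cy)=(0.9977,-0.0680)
member 8 (4-5): L=1.3006, (cx,cy)=(0.4121,0.9111)
member 9 (4-6): L=1.1180, (cx,cy)=(1.0000,0.0000)
member 10 (5-6): L=1.3202, (cx,cy)=(0.4408,-0.8976)
solve A·x = −loads:
  F[0-1] = -696.3961 N (compression)
  F[0-2] = +4131.6992 N (tension)
  F[1-2] = +679.3448 N (tension)
  F[1-3] = -548.4370 N (compression)
  F[2-3] = -706.4206 N (compression)
  F[2-4] = +4714.6950 N (tension)
  F[3-4] = +779.2352 N (tension)
  F[3-5] = -1186.3034 N (compression)
  F[4-5] = +1330.7243 N (tension)
  F[4-6] = +635.1327 N (tension)
  F[5-6] = -1440.7341 N (compression)
  Rx@0 = -3842.6100 N
  Ry@0 = +633.5574 N
  Ry@6 = +1293.1826 N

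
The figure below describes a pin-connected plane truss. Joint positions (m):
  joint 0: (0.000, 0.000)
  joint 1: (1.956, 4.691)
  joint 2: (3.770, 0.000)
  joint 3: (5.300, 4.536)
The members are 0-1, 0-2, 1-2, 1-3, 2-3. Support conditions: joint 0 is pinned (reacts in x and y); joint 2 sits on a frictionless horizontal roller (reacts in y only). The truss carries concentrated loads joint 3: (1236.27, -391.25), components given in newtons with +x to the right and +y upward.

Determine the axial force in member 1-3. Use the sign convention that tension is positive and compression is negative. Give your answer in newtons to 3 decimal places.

N=4 nodes, M=5 members, R=3 reactions → 2N=8, M+R=8
member 0 (0-1): L=5.0825, (cx,cy)=(0.3849,0.9230)
member 1 (0-2): L=3.7700, (cx,cy)=(1.0000,0.0000)
member 2 (1-2): L=5.0295, (cx,cy)=(0.3607,-0.9327)
member 3 (1-3): L=3.3476, (cx,cy)=(0.9989,-0.0463)
member 4 (2-3): L=4.7871, (cx,cy)=(0.3196,0.9475)
solve A·x = −loads:
  F[0-1] = +1783.6204 N (tension)
  F[0-2] = +549.8386 N (tension)
  F[1-2] = -1831.9915 N (compression)
  F[1-3] = +1348.6232 N (tension)
  F[2-3] = -347.0069 N (compression)
  Rx@0 = -1236.2700 N
  Ry@0 = -1646.2422 N
  Ry@2 = +2037.4922 N

1348.623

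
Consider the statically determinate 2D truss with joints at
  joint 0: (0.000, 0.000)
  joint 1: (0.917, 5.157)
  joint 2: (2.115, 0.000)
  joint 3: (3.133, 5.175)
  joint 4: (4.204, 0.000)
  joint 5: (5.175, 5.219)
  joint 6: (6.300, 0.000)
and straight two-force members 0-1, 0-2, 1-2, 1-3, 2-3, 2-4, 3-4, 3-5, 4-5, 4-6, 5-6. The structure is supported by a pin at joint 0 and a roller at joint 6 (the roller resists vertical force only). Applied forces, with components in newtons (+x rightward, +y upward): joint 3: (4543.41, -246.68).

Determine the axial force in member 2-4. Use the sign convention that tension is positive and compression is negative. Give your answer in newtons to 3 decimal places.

N=7 nodes, M=11 members, R=3 reactions → 2N=14, M+R=14
member 0 (0-1): L=5.2379, (cx,cy)=(0.1751,0.9846)
member 1 (0-2): L=2.1150, (cx,cy)=(1.0000,0.0000)
member 2 (1-2): L=5.2943, (cx,cy)=(0.2263,-0.9741)
member 3 (1-3): L=2.2161, (cx,cy)=(1.0000,0.0081)
member 4 (2-3): L=5.2742, (cx,cy)=(0.1930,0.9812)
member 5 (2-4): L=2.0890, (cx,cy)=(1.0000,0.0000)
member 6 (3-4): L=5.2847, (cx,cy)=(0.2027,-0.9792)
member 7 (3-5): L=2.0425, (cx,cy)=(0.9998,0.0215)
member 8 (4-5): L=5.3086, (cx,cy)=(0.1829,0.9831)
member 9 (4-6): L=2.0960, (cx,cy)=(1.0000,0.0000)
member 10 (5-6): L=5.3389, (cx,cy)=(0.2107,-0.9775)
solve A·x = −loads:
  F[0-1] = +3664.6787 N (tension)
  F[0-2] = +3901.8334 N (tension)
  F[1-2] = -3691.8421 N (compression)
  F[1-3] = +1477.0158 N (tension)
  F[2-3] = +3665.0022 N (tension)
  F[2-4] = +2359.0393 N (tension)
  F[3-4] = -3970.6492 N (compression)
  F[3-5] = -1554.7007 N (compression)
  F[4-5] = +3954.9767 N (tension)
  F[4-6] = +830.9267 N (tension)
  F[5-6] = -3943.3010 N (compression)
  Rx@0 = -4543.4100 N
  Ry@0 = -3608.0811 N
  Ry@6 = +3854.7611 N

2359.039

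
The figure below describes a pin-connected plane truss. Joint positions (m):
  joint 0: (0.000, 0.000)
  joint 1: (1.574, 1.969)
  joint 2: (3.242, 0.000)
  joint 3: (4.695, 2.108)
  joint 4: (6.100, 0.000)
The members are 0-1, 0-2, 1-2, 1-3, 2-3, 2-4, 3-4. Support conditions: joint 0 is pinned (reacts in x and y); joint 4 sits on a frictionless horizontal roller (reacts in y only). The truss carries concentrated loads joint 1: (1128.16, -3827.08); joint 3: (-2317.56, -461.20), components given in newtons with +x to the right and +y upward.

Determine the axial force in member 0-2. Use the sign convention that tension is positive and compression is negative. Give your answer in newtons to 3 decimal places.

1514.561

N=5 nodes, M=7 members, R=3 reactions → 2N=10, M+R=10
member 0 (0-1): L=2.5208, (cx,cy)=(0.6244,0.7811)
member 1 (0-2): L=3.2420, (cx,cy)=(1.0000,0.0000)
member 2 (1-2): L=2.5805, (cx,cy)=(0.6464,-0.7630)
member 3 (1-3): L=3.1241, (cx,cy)=(0.9990,0.0445)
member 4 (2-3): L=2.5602, (cx,cy)=(0.5675,0.8234)
member 5 (2-4): L=2.8580, (cx,cy)=(1.0000,0.0000)
member 6 (3-4): L=2.5333, (cx,cy)=(0.5546,-0.8321)
solve A·x = −loads:
  F[0-1] = -4330.4616 N (compression)
  F[0-2] = +1514.5608 N (tension)
  F[1-2] = -776.9872 N (compression)
  F[1-3] = -3333.1954 N (compression)
  F[2-3] = +720.0465 N (tension)
  F[2-4] = +603.6916 N (tension)
  F[3-4] = -1088.4992 N (compression)
  Rx@0 = +1189.4000 N
  Ry@0 = +3382.5278 N
  Ry@4 = +905.7522 N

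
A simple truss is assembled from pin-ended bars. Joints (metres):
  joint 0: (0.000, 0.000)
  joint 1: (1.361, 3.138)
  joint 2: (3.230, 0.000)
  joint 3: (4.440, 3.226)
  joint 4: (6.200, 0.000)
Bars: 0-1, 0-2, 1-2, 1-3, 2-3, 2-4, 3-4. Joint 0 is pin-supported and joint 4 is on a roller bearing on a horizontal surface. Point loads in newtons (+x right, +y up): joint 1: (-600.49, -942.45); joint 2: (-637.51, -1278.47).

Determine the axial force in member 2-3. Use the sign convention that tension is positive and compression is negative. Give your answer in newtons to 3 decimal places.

N=5 nodes, M=7 members, R=3 reactions → 2N=10, M+R=10
member 0 (0-1): L=3.4204, (cx,cy)=(0.3979,0.9174)
member 1 (0-2): L=3.2300, (cx,cy)=(1.0000,0.0000)
member 2 (1-2): L=3.6524, (cx,cy)=(0.5117,-0.8592)
member 3 (1-3): L=3.0803, (cx,cy)=(0.9996,0.0286)
member 4 (2-3): L=3.4455, (cx,cy)=(0.3512,0.9363)
member 5 (2-4): L=2.9700, (cx,cy)=(1.0000,0.0000)
member 6 (3-4): L=3.6749, (cx,cy)=(0.4789,-0.8779)
solve A·x = −loads:
  F[0-1] = -1800.6008 N (compression)
  F[0-2] = -521.5359 N (compression)
  F[1-2] = +808.1620 N (tension)
  F[1-3] = -529.7388 N (compression)
  F[2-3] = +623.8705 N (tension)
  F[2-4] = +310.4273 N (tension)
  F[3-4] = -648.1707 N (compression)
  Rx@0 = +1238.0000 N
  Ry@0 = +1651.9208 N
  Ry@4 = +568.9992 N

623.871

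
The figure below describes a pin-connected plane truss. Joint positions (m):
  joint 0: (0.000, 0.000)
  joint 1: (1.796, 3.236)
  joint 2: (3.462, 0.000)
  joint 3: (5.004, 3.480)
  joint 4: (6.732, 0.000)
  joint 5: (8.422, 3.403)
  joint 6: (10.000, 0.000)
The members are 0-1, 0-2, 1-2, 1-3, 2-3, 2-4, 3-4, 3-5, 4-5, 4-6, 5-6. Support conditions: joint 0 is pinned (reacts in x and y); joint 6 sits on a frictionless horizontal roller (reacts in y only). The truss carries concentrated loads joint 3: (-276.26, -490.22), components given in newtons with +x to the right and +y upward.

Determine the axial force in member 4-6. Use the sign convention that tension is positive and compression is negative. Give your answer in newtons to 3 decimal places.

69.170

N=7 nodes, M=11 members, R=3 reactions → 2N=14, M+R=14
member 0 (0-1): L=3.7010, (cx,cy)=(0.4853,0.8744)
member 1 (0-2): L=3.4620, (cx,cy)=(1.0000,0.0000)
member 2 (1-2): L=3.6397, (cx,cy)=(0.4577,-0.8891)
member 3 (1-3): L=3.2173, (cx,cy)=(0.9971,0.0758)
member 4 (2-3): L=3.8063, (cx,cy)=(0.4051,0.9143)
member 5 (2-4): L=3.2700, (cx,cy)=(1.0000,0.0000)
member 6 (3-4): L=3.8854, (cx,cy)=(0.4447,-0.8957)
member 7 (3-5): L=3.4189, (cx,cy)=(0.9997,-0.0225)
member 8 (4-5): L=3.7995, (cx,cy)=(0.4448,0.8956)
member 9 (4-6): L=3.2680, (cx,cy)=(1.0000,0.0000)
member 10 (5-6): L=3.7511, (cx,cy)=(0.4207,-0.9072)
solve A·x = −loads:
  F[0-1] = -390.0590 N (compression)
  F[0-2] = -86.9738 N (compression)
  F[1-2] = +353.5595 N (tension)
  F[1-3] = -352.1361 N (compression)
  F[2-3] = -343.8235 N (compression)
  F[2-4] = +214.1498 N (tension)
  F[3-4] = -162.9819 N (compression)
  F[3-5] = -141.7010 N (compression)
  F[4-5] = +162.9863 N (tension)
  F[4-6] = +69.1703 N (tension)
  F[5-6] = -164.4248 N (compression)
  Rx@0 = +276.2600 N
  Ry@0 = +341.0524 N
  Ry@6 = +149.1676 N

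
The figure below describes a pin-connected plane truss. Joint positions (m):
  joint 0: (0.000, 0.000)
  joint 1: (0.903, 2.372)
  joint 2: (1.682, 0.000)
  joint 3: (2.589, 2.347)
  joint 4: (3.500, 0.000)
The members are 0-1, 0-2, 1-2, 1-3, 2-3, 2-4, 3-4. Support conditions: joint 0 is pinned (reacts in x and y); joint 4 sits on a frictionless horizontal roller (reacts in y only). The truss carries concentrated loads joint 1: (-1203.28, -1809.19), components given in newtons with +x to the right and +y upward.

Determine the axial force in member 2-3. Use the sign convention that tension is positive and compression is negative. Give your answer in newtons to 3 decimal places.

N=5 nodes, M=7 members, R=3 reactions → 2N=10, M+R=10
member 0 (0-1): L=2.5381, (cx,cy)=(0.3558,0.9346)
member 1 (0-2): L=1.6820, (cx,cy)=(1.0000,0.0000)
member 2 (1-2): L=2.4966, (cx,cy)=(0.3120,-0.9501)
member 3 (1-3): L=1.6862, (cx,cy)=(0.9999,-0.0148)
member 4 (2-3): L=2.5162, (cx,cy)=(0.3605,0.9328)
member 5 (2-4): L=1.8180, (cx,cy)=(1.0000,0.0000)
member 6 (3-4): L=2.5176, (cx,cy)=(0.3619,-0.9322)
solve A·x = −loads:
  F[0-1] = -2308.9781 N (compression)
  F[0-2] = -381.7864 N (compression)
  F[1-2] = +362.8412 N (tension)
  F[1-3] = +268.6026 N (tension)
  F[2-3] = -369.5727 N (compression)
  F[2-4] = -135.3532 N (compression)
  F[3-4] = +374.0568 N (tension)
  Rx@0 = +1203.2800 N
  Ry@0 = +2157.8990 N
  Ry@4 = -348.7090 N

-369.573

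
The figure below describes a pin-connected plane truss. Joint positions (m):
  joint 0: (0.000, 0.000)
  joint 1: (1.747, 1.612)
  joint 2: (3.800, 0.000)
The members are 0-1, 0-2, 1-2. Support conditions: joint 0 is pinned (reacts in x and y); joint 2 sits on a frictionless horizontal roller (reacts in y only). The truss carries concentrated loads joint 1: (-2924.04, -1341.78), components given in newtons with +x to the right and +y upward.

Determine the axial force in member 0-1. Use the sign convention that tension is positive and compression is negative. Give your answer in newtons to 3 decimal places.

-2898.107

N=3 nodes, M=3 members, R=3 reactions → 2N=6, M+R=6
member 0 (0-1): L=2.3771, (cx,cy)=(0.7349,0.6781)
member 1 (0-2): L=3.8000, (cx,cy)=(1.0000,0.0000)
member 2 (1-2): L=2.6102, (cx,cy)=(0.7865,-0.6176)
solve A·x = −loads:
  F[0-1] = -2898.1065 N (compression)
  F[0-2] = -794.1275 N (compression)
  F[1-2] = +1009.6752 N (tension)
  Rx@0 = +2924.0400 N
  Ry@0 = +1965.3228 N
  Ry@2 = -623.5428 N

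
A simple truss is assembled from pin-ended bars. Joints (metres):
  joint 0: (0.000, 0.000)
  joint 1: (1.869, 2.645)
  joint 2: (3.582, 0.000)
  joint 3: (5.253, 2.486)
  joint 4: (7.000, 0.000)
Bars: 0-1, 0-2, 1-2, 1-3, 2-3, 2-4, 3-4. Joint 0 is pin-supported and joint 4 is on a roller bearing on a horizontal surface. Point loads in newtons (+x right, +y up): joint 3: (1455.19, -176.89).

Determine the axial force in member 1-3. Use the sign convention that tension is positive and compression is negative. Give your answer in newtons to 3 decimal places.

660.910

N=5 nodes, M=7 members, R=3 reactions → 2N=10, M+R=10
member 0 (0-1): L=3.2387, (cx,cy)=(0.5771,0.8167)
member 1 (0-2): L=3.5820, (cx,cy)=(1.0000,0.0000)
member 2 (1-2): L=3.1513, (cx,cy)=(0.5436,-0.8393)
member 3 (1-3): L=3.3877, (cx,cy)=(0.9989,-0.0469)
member 4 (2-3): L=2.9954, (cx,cy)=(0.5579,0.8299)
member 5 (2-4): L=3.4180, (cx,cy)=(1.0000,0.0000)
member 6 (3-4): L=3.0385, (cx,cy)=(0.5750,-0.8182)
solve A·x = −loads:
  F[0-1] = +578.7463 N (tension)
  F[0-2] = +1121.2053 N (tension)
  F[1-2] = -600.0758 N (compression)
  F[1-3] = +660.9103 N (tension)
  F[2-3] = +606.8797 N (tension)
  F[2-4] = +456.4573 N (tension)
  F[3-4] = -793.8893 N (compression)
  Rx@0 = -1455.1900 N
  Ry@0 = -472.6536 N
  Ry@4 = +649.5436 N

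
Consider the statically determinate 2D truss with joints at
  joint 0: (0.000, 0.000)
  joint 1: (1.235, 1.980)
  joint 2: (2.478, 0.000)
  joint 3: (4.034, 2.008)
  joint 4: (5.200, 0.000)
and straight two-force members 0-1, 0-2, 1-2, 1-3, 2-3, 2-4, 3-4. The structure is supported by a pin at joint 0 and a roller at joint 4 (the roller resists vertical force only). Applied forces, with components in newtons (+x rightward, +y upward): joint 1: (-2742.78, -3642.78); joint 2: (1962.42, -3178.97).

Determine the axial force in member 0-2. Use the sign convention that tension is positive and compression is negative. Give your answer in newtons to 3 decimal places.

2641.497

N=5 nodes, M=7 members, R=3 reactions → 2N=10, M+R=10
member 0 (0-1): L=2.3336, (cx,cy)=(0.5292,0.8485)
member 1 (0-2): L=2.4780, (cx,cy)=(1.0000,0.0000)
member 2 (1-2): L=2.3378, (cx,cy)=(0.5317,-0.8469)
member 3 (1-3): L=2.7991, (cx,cy)=(0.9999,0.0100)
member 4 (2-3): L=2.5403, (cx,cy)=(0.6125,0.7905)
member 5 (2-4): L=2.7220, (cx,cy)=(1.0000,0.0000)
member 6 (3-4): L=2.3220, (cx,cy)=(0.5022,-0.8648)
solve A·x = −loads:
  F[0-1] = -6465.7483 N (compression)
  F[0-2] = +2641.4972 N (tension)
  F[1-2] = +2154.8418 N (tension)
  F[1-3] = -1824.8756 N (compression)
  F[2-3] = +1712.8780 N (tension)
  F[2-4] = +775.6080 N (tension)
  F[3-4] = -1544.5550 N (compression)
  Rx@0 = +780.3600 N
  Ry@0 = +5486.0545 N
  Ry@4 = +1335.6955 N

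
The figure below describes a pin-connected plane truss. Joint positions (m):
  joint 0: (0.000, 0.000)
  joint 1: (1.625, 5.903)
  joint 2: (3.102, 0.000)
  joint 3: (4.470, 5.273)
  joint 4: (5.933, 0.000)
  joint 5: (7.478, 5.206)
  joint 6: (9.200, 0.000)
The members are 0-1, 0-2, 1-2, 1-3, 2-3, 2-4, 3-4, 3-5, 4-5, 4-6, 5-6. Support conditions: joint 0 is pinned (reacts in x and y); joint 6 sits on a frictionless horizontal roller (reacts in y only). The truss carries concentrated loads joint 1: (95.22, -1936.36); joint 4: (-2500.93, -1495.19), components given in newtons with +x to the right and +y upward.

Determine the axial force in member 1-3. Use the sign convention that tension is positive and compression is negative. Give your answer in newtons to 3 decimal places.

-754.075

N=7 nodes, M=11 members, R=3 reactions → 2N=14, M+R=14
member 0 (0-1): L=6.1226, (cx,cy)=(0.2654,0.9641)
member 1 (0-2): L=3.1020, (cx,cy)=(1.0000,0.0000)
member 2 (1-2): L=6.0850, (cx,cy)=(0.2427,-0.9701)
member 3 (1-3): L=2.9139, (cx,cy)=(0.9763,-0.2162)
member 4 (2-3): L=5.4476, (cx,cy)=(0.2511,0.9680)
member 5 (2-4): L=2.8310, (cx,cy)=(1.0000,0.0000)
member 6 (3-4): L=5.4722, (cx,cy)=(0.2674,-0.9636)
member 7 (3-5): L=3.0087, (cx,cy)=(0.9998,-0.0223)
member 8 (4-5): L=5.4304, (cx,cy)=(0.2845,0.9587)
member 9 (4-6): L=3.2670, (cx,cy)=(1.0000,0.0000)
member 10 (5-6): L=5.4834, (cx,cy)=(0.3140,-0.9494)
solve A·x = −loads:
  F[0-1] = -2140.9843 N (compression)
  F[0-2] = -1837.4696 N (compression)
  F[1-2] = +299.8396 N (tension)
  F[1-3] = -754.0753 N (compression)
  F[2-3] = -300.5021 N (compression)
  F[2-4] = -1689.2273 N (compression)
  F[3-4] = +152.3725 N (tension)
  F[3-5] = -852.6511 N (compression)
  F[4-5] = +1406.4892 N (tension)
  F[4-6] = +452.2817 N (tension)
  F[5-6] = -1440.2111 N (compression)
  Rx@0 = +2405.7100 N
  Ry@0 = +2064.1988 N
  Ry@6 = +1367.3512 N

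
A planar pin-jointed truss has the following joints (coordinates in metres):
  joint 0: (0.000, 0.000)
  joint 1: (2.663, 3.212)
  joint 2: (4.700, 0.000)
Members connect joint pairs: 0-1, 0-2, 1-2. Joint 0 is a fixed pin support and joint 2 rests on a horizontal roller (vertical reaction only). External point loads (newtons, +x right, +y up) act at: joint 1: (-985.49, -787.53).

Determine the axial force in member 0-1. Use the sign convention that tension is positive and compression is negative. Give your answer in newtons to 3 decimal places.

-1318.222

N=3 nodes, M=3 members, R=3 reactions → 2N=6, M+R=6
member 0 (0-1): L=4.1724, (cx,cy)=(0.6382,0.7698)
member 1 (0-2): L=4.7000, (cx,cy)=(1.0000,0.0000)
member 2 (1-2): L=3.8035, (cx,cy)=(0.5356,-0.8445)
solve A·x = −loads:
  F[0-1] = -1318.2225 N (compression)
  F[0-2] = -144.1355 N (compression)
  F[1-2] = +269.1279 N (tension)
  Rx@0 = +985.4900 N
  Ry@0 = +1014.8069 N
  Ry@2 = -227.2769 N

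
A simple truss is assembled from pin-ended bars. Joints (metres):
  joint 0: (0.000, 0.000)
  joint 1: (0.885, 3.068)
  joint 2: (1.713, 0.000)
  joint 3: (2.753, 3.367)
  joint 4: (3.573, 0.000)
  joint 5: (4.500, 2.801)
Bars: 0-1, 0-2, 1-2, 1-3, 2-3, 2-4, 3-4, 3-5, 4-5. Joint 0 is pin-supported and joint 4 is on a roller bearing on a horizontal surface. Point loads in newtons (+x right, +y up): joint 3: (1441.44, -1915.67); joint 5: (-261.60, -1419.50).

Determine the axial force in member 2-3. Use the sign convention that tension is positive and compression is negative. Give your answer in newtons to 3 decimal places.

N=6 nodes, M=9 members, R=3 reactions → 2N=12, M+R=12
member 0 (0-1): L=3.1931, (cx,cy)=(0.2772,0.9608)
member 1 (0-2): L=1.7130, (cx,cy)=(1.0000,0.0000)
member 2 (1-2): L=3.1778, (cx,cy)=(0.2606,-0.9655)
member 3 (1-3): L=1.8918, (cx,cy)=(0.9874,0.1581)
member 4 (2-3): L=3.5240, (cx,cy)=(0.2951,0.9555)
member 5 (2-4): L=1.8600, (cx,cy)=(1.0000,0.0000)
member 6 (3-4): L=3.4654, (cx,cy)=(0.2366,-0.9716)
member 7 (3-5): L=1.8364, (cx,cy)=(0.9513,-0.3082)
member 8 (4-5): L=2.9504, (cx,cy)=(0.3142,0.9494)
solve A·x = −loads:
  F[0-1] = +1126.0089 N (tension)
  F[0-2] = +867.7546 N (tension)
  F[1-2] = -1024.6020 N (compression)
  F[1-3] = +586.4269 N (tension)
  F[2-3] = +1035.3237 N (tension)
  F[2-4] = +295.2367 N (tension)
  F[3-4] = -3147.8794 N (compression)
  F[3-5] = +197.6492 N (tension)
  F[4-5] = -1431.0521 N (compression)
  Rx@0 = -1179.8400 N
  Ry@0 = -1081.8959 N
  Ry@4 = +4417.0659 N

1035.324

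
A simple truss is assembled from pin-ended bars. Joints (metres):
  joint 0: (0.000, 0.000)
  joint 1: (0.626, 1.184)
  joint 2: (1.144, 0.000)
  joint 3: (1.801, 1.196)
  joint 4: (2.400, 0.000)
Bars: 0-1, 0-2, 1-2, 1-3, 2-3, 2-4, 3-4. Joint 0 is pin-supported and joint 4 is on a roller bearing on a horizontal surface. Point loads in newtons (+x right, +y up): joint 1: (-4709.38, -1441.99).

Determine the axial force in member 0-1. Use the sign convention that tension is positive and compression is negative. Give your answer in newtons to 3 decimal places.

-3833.715

N=5 nodes, M=7 members, R=3 reactions → 2N=10, M+R=10
member 0 (0-1): L=1.3393, (cx,cy)=(0.4674,0.8840)
member 1 (0-2): L=1.1440, (cx,cy)=(1.0000,0.0000)
member 2 (1-2): L=1.2924, (cx,cy)=(0.4008,-0.9162)
member 3 (1-3): L=1.1751, (cx,cy)=(0.9999,0.0102)
member 4 (2-3): L=1.3646, (cx,cy)=(0.4815,0.8765)
member 5 (2-4): L=1.2560, (cx,cy)=(1.0000,0.0000)
member 6 (3-4): L=1.3376, (cx,cy)=(0.4478,-0.8941)
solve A·x = −loads:
  F[0-1] = -3833.7148 N (compression)
  F[0-2] = -2917.4735 N (compression)
  F[1-2] = +2148.2954 N (tension)
  F[1-3] = +2056.5035 N (tension)
  F[2-3] = -2245.5891 N (compression)
  F[2-4] = -975.2156 N (compression)
  F[3-4] = +2177.7365 N (tension)
  Rx@0 = +4709.3800 N
  Ry@0 = +3389.1651 N
  Ry@4 = -1947.1751 N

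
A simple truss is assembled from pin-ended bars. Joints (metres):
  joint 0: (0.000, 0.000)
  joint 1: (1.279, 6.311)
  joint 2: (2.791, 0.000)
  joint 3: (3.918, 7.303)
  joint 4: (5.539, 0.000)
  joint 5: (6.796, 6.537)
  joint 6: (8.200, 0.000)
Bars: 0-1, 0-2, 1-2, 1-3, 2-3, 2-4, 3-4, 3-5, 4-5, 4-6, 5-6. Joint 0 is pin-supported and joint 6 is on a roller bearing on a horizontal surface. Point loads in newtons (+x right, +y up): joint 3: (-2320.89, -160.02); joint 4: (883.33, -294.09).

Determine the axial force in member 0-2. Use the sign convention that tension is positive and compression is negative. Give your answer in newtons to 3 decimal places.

-982.380

N=7 nodes, M=11 members, R=3 reactions → 2N=14, M+R=14
member 0 (0-1): L=6.4393, (cx,cy)=(0.1986,0.9801)
member 1 (0-2): L=2.7910, (cx,cy)=(1.0000,0.0000)
member 2 (1-2): L=6.4896, (cx,cy)=(0.2330,-0.9725)
member 3 (1-3): L=2.8193, (cx,cy)=(0.9361,0.3519)
member 4 (2-3): L=7.3894, (cx,cy)=(0.1525,0.9883)
member 5 (2-4): L=2.7480, (cx,cy)=(1.0000,0.0000)
member 6 (3-4): L=7.4807, (cx,cy)=(0.2167,-0.9762)
member 7 (3-5): L=2.9782, (cx,cy)=(0.9664,-0.2572)
member 8 (4-5): L=6.6568, (cx,cy)=(0.1888,0.9820)
member 9 (4-6): L=2.6610, (cx,cy)=(1.0000,0.0000)
member 10 (5-6): L=6.6861, (cx,cy)=(0.2100,-0.9777)
solve A·x = −loads:
  F[0-1] = -2291.6645 N (compression)
  F[0-2] = -982.3801 N (compression)
  F[1-2] = +1957.3448 N (tension)
  F[1-3] = -973.4698 N (compression)
  F[2-3] = -1926.0098 N (compression)
  F[2-4] = -232.5968 N (compression)
  F[3-4] = +1947.5694 N (tension)
  F[3-5] = +718.0658 N (tension)
  F[4-5] = -1636.6500 N (compression)
  F[4-6] = -384.8585 N (compression)
  F[5-6] = +1832.7583 N (tension)
  Rx@0 = +1437.5600 N
  Ry@0 = +2246.0047 N
  Ry@6 = -1791.8947 N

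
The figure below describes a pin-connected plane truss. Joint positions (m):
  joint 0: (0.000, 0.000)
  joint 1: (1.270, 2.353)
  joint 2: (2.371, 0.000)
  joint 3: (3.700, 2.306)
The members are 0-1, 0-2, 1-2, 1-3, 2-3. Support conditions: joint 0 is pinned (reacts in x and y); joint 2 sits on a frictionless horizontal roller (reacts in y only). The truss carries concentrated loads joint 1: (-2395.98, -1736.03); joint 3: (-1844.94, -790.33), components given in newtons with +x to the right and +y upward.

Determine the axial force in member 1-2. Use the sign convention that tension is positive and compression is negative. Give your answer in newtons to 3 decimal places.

3119.897

N=4 nodes, M=5 members, R=3 reactions → 2N=8, M+R=8
member 0 (0-1): L=2.6739, (cx,cy)=(0.4750,0.8800)
member 1 (0-2): L=2.3710, (cx,cy)=(1.0000,0.0000)
member 2 (1-2): L=2.5978, (cx,cy)=(0.4238,-0.9057)
member 3 (1-3): L=2.4305, (cx,cy)=(0.9998,-0.0193)
member 4 (2-3): L=2.6616, (cx,cy)=(0.4993,0.8664)
solve A·x = −loads:
  F[0-1] = -5153.7348 N (compression)
  F[0-2] = -1793.0538 N (compression)
  F[1-2] = +3119.8970 N (tension)
  F[1-3] = -1374.3945 N (compression)
  F[2-3] = -942.8646 N (compression)
  Rx@0 = +4240.9200 N
  Ry@0 = +4535.2986 N
  Ry@2 = -2008.9386 N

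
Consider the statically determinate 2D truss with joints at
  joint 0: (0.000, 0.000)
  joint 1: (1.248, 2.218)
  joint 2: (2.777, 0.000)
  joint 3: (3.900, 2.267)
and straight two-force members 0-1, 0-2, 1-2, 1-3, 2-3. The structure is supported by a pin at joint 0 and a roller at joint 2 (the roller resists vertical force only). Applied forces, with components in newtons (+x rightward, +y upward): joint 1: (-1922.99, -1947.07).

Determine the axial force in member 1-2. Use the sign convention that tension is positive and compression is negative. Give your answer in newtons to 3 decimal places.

N=4 nodes, M=5 members, R=3 reactions → 2N=8, M+R=8
member 0 (0-1): L=2.5450, (cx,cy)=(0.4904,0.8715)
member 1 (0-2): L=2.7770, (cx,cy)=(1.0000,0.0000)
member 2 (1-2): L=2.6939, (cx,cy)=(0.5676,-0.8233)
member 3 (1-3): L=2.6525, (cx,cy)=(0.9998,0.0185)
member 4 (2-3): L=2.5299, (cx,cy)=(0.4439,0.8961)
solve A·x = −loads:
  F[0-1] = -2992.4347 N (compression)
  F[0-2] = -455.5803 N (compression)
  F[1-2] = +802.6883 N (tension)
  F[1-3] = +0.0000 N (tension)
  F[2-3] = -0.0000 N (compression)
  Rx@0 = +1922.9900 N
  Ry@0 = +2607.9445 N
  Ry@2 = -660.8745 N

802.688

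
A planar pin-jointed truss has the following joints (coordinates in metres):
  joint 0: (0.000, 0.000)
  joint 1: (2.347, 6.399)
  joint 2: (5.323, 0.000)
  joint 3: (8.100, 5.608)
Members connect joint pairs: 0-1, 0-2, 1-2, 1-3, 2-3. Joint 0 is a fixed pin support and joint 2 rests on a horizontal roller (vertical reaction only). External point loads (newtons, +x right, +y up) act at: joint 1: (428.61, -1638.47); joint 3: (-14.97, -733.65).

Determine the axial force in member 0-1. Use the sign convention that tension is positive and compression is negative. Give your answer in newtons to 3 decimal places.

N=4 nodes, M=5 members, R=3 reactions → 2N=8, M+R=8
member 0 (0-1): L=6.8158, (cx,cy)=(0.3443,0.9388)
member 1 (0-2): L=5.3230, (cx,cy)=(1.0000,0.0000)
member 2 (1-2): L=7.0572, (cx,cy)=(0.4217,-0.9067)
member 3 (1-3): L=5.8071, (cx,cy)=(0.9907,-0.1362)
member 4 (2-3): L=6.2579, (cx,cy)=(0.4438,0.8961)
solve A·x = −loads:
  F[0-1] = -36.0217 N (compression)
  F[0-2] = +426.0439 N (tension)
  F[1-2] = -1819.1514 N (compression)
  F[1-3] = +329.1872 N (tension)
  F[2-3] = -768.6365 N (compression)
  Rx@0 = -413.6400 N
  Ry@0 = +33.8187 N
  Ry@2 = +2338.3013 N

-36.022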